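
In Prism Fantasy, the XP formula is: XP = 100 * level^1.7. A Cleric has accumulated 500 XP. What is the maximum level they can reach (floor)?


XP = 100 * level^1.7, so level = (XP / 100)^(1/1.7)
= (500 / 100)^(1/1.7)
= 5.0^0.5882
= 2.5773
Floor: level = 2

level 2


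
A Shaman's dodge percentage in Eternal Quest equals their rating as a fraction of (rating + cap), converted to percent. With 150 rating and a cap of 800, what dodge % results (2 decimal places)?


dodge% = 150 / (150 + 800) * 100
= 150 / 950 * 100
= 0.157895 * 100
= 15.79%

15.79%


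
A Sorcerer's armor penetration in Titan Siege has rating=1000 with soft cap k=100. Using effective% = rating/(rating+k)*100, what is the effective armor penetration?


effective% = rating / (rating + k) * 100
= 1000 / (1000 + 100) * 100
= 1000 / 1100 * 100
= 0.909091 * 100
= 90.91%

90.91%


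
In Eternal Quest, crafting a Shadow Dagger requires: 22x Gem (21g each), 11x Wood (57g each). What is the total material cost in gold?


Cost breakdown:
  Gem: 22 * 21 = 462
  Wood: 11 * 57 = 627
Total = 462 + 627 = 1089

1089 gold


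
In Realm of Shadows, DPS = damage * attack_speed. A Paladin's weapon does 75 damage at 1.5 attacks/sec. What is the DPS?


DPS = damage * attack_speed
= 75 * 1.5
= 112.5

112.5 DPS


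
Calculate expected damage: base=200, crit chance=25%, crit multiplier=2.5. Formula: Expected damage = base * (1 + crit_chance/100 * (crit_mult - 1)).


E[dmg] = base * (1 + crit_chance * (crit_mult - 1))
cc as decimal = 25/100 = 0.25
cm - 1 = 2.5 - 1 = 1.5
Bonus factor = 0.25 * 1.5 = 0.375
Total multiplier = 1 + 0.375 = 1.375
Expected damage = 200 * 1.375 = 275.00

275.00 damage


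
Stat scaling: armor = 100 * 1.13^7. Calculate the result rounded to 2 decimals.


value = base * growth^level
= 100 * 1.13^7
= 100 * 2.352605
= 235.26

235.26 armor


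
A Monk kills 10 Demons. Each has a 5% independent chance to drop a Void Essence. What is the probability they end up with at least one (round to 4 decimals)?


P(at least one) = 1 - P(none) = 1 - (1-p)^n
p = 5/100 = 0.05
1 - p = 0.95
(1 - p)^10 = 0.95^10 = 0.598737
P(at least one) = 1 - 0.598737 = 0.4013

0.4013


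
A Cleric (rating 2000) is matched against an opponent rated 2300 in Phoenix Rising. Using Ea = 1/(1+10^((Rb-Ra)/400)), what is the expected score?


Elo expected score: Ea = 1/(1 + 10^((Rb-Ra)/400))
Rb - Ra = 2300 - 2000 = 300
(Rb-Ra)/400 = 300/400 = 0.75
10^0.75 = 5.623413
Ea = 1/(1 + 5.623413) = 1/6.623413 = 0.1510

0.1510


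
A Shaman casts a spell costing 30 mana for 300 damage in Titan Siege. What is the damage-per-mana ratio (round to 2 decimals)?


Efficiency = damage / mana
= 300 / 30
= 10.00

10.00 dmg/mana


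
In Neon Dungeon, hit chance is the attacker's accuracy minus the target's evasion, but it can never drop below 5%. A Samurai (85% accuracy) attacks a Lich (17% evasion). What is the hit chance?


accuracy - evasion = 85 - 17 = 68
Apply floor: max(68, 5) = 68
Hit chance = 68%

68%


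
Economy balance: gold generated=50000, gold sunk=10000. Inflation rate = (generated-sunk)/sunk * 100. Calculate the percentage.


Net gold = 50000 - 10000 = 40000
Inflation rate = net / sunk * 100 = 40000 / 10000 * 100
= 4.0 * 100
= 400.00%

400.00%


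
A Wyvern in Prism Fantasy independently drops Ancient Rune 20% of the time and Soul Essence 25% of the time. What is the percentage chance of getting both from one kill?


For independent events, P(both) = P(A) * P(B)
= 20% * 25%
= 500 / 100 %
= 5.0%

5.0%


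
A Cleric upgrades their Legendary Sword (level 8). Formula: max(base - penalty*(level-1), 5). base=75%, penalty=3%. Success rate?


raw_rate = 75 - 3 * (8 - 1)
= 75 - 3 * 7
= 75 - 21
= 54
Apply floor: max(54, 5) = 54%

54%


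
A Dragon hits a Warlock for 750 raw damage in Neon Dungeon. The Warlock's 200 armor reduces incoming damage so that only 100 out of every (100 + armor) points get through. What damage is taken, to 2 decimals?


actual = 750 * 100 / (100 + 200)
= 750 * 100 / 300
= 75000 / 300
= 250.00

250.00 damage


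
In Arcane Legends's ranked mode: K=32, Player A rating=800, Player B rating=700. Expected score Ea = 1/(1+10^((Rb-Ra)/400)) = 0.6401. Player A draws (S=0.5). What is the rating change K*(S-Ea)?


Elo update: delta = K * (S - Ea), where S = 0.5 (draws)
S - Ea = 0.5 - 0.6401 = -0.1401
Rating change = 32 * -0.1401
= -4.48

-4.48 rating points


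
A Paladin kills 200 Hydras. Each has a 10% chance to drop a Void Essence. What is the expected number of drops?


Expected drops = kills * (drop_rate / 100)
= 200 * (10 / 100)
= 200 * 0.1
= 20.0

20.0 drops


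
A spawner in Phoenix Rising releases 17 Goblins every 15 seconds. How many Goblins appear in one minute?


Spawns per minute = count * (60 / interval)
= 17 * (60 / 15)
= 17 * 4.0
= 68.0

68.0 per minute


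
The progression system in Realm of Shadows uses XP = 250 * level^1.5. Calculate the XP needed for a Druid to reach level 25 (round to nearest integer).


XP = 250 * level^1.5
Substitute level = 25:
XP = 250 * 25^1.5
= 250 * 125.0
= 31250

31250 XP


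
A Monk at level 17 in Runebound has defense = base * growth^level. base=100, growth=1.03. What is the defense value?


value = base * growth^level
= 100 * 1.03^17
= 100 * 1.652848
= 165.28

165.28 defense


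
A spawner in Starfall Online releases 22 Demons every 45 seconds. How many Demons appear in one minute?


Spawns per minute = count * (60 / interval)
= 22 * (60 / 45)
= 22 * 1.3333
= 29.33

29.33 per minute


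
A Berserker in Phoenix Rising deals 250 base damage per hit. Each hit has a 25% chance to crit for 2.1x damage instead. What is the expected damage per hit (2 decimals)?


E[dmg] = base * (1 + crit_chance * (crit_mult - 1))
cc as decimal = 25/100 = 0.25
cm - 1 = 2.1 - 1 = 1.1
Bonus factor = 0.25 * 1.1 = 0.275
Total multiplier = 1 + 0.275 = 1.275
Expected damage = 250 * 1.275 = 318.75

318.75 damage


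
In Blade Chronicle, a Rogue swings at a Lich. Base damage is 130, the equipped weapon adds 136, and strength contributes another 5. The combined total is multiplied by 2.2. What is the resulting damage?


Sum base + weapon + str = 130 + 136 + 5 = 271
Multiply by 2.2:
271 * 2.2 = 596.2

596.2 damage


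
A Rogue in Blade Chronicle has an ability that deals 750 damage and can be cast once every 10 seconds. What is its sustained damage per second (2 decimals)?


DPS = damage / cooldown
= 750 / 10
= 75.00

75.00 DPS


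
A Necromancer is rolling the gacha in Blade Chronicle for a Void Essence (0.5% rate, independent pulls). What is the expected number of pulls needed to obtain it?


Expected pulls for a geometric distribution = 1/p = 100 / rate%
= 100 / 0.5
= 200.0

200.0 pulls


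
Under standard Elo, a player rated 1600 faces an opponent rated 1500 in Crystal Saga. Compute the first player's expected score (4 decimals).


Elo expected score: Ea = 1/(1 + 10^((Rb-Ra)/400))
Rb - Ra = 1500 - 1600 = -100
(Rb-Ra)/400 = -100/400 = -0.25
10^-0.25 = 0.562341
Ea = 1/(1 + 0.562341) = 1/1.562341 = 0.6401

0.6401


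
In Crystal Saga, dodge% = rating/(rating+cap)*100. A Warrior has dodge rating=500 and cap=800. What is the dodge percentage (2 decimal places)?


dodge% = 500 / (500 + 800) * 100
= 500 / 1300 * 100
= 0.384615 * 100
= 38.46%

38.46%


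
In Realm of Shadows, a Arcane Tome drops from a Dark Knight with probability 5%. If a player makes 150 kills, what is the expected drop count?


Expected drops = kills * (drop_rate / 100)
= 150 * (5 / 100)
= 150 * 0.05
= 7.5

7.5 drops


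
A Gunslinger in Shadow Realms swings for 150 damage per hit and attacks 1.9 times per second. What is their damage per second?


DPS = damage * attack_speed
= 150 * 1.9
= 285.0

285.0 DPS


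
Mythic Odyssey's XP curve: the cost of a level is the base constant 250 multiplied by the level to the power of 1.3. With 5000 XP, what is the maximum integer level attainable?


XP = 250 * level^1.3, so level = (XP / 250)^(1/1.3)
= (5000 / 250)^(1/1.3)
= 20.0^0.7692
= 10.0183
Floor: level = 10

level 10


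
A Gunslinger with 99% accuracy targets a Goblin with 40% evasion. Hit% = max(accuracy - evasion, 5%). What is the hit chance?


accuracy - evasion = 99 - 40 = 59
Apply floor: max(59, 5) = 59
Hit chance = 59%

59%


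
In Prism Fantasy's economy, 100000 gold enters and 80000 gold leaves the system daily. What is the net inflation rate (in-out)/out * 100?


Net gold = 100000 - 80000 = 20000
Inflation rate = net / sunk * 100 = 20000 / 80000 * 100
= 0.25 * 100
= 25.00%

25.00%


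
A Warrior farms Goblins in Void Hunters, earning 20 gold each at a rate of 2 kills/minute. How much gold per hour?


Gold per minute = 20 * 2 = 40
Gold per hour = 40 * 60 = 2400

2400 gold/hour


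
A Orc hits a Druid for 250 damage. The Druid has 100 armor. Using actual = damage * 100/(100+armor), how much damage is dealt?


actual = 250 * 100 / (100 + 100)
= 250 * 100 / 200
= 25000 / 200
= 125.00

125.00 damage


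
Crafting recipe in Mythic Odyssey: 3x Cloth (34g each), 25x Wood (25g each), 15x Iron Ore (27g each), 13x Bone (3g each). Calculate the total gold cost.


Cost breakdown:
  Cloth: 3 * 34 = 102
  Wood: 25 * 25 = 625
  Iron Ore: 15 * 27 = 405
  Bone: 13 * 3 = 39
Total = 102 + 625 + 405 + 39 = 1171

1171 gold


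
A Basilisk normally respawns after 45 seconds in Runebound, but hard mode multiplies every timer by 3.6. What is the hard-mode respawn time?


Respawn time = base * multiplier
= 45 * 3.6
= 162.0 seconds

162.0 seconds


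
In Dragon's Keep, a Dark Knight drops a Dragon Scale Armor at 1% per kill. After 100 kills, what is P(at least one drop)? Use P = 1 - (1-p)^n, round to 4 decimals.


P(at least one) = 1 - P(none) = 1 - (1-p)^n
p = 1/100 = 0.01
1 - p = 0.99
(1 - p)^100 = 0.99^100 = 0.366032
P(at least one) = 1 - 0.366032 = 0.6340

0.6340


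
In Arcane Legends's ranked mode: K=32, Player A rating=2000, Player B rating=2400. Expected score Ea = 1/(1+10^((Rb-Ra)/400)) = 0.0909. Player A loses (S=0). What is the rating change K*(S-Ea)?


Elo update: delta = K * (S - Ea), where S = 0 (loses)
S - Ea = 0 - 0.0909 = -0.0909
Rating change = 32 * -0.0909
= -2.91

-2.91 rating points


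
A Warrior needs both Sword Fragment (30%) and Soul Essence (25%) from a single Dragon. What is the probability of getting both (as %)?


For independent events, P(both) = P(A) * P(B)
= 30% * 25%
= 750 / 100 %
= 7.5%

7.5%


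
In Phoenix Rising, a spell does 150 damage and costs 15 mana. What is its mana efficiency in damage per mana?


Efficiency = damage / mana
= 150 / 15
= 10.00

10.00 dmg/mana


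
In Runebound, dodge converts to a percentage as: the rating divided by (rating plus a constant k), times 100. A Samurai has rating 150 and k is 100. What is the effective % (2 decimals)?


effective% = rating / (rating + k) * 100
= 150 / (150 + 100) * 100
= 150 / 250 * 100
= 0.6 * 100
= 60.00%

60.00%


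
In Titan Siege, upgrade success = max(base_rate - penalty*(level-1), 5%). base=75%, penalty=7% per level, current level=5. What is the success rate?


raw_rate = 75 - 7 * (5 - 1)
= 75 - 7 * 4
= 75 - 28
= 47
Apply floor: max(47, 5) = 47%

47%


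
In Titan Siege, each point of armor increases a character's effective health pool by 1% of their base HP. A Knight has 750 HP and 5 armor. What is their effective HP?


EHP = 750 * (1 + 5/100)
= 750 * (1 + 0.05)
= 750 * 1.05
= 787.5

787.5 EHP


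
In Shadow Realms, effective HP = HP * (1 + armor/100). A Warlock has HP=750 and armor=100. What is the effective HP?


EHP = 750 * (1 + 100/100)
= 750 * (1 + 1.0)
= 750 * 2.0
= 1500.0

1500.0 EHP


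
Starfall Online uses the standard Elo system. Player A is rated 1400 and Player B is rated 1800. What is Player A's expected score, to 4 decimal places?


Elo expected score: Ea = 1/(1 + 10^((Rb-Ra)/400))
Rb - Ra = 1800 - 1400 = 400
(Rb-Ra)/400 = 400/400 = 1.0
10^1.0 = 10.0
Ea = 1/(1 + 10.0) = 1/11.0 = 0.0909

0.0909


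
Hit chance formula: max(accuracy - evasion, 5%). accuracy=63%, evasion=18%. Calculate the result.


accuracy - evasion = 63 - 18 = 45
Apply floor: max(45, 5) = 45
Hit chance = 45%

45%


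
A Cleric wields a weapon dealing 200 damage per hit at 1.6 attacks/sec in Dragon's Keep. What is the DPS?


DPS = damage * attack_speed
= 200 * 1.6
= 320.0

320.0 DPS


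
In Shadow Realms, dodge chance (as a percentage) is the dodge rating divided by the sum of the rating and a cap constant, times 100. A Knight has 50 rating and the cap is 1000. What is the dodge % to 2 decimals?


dodge% = 50 / (50 + 1000) * 100
= 50 / 1050 * 100
= 0.047619 * 100
= 4.76%

4.76%


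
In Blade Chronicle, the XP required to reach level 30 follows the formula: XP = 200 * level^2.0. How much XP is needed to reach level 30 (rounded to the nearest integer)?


XP = 200 * level^2.0
Substitute level = 30:
XP = 200 * 30^2.0
= 200 * 900.0
= 180000

180000 XP


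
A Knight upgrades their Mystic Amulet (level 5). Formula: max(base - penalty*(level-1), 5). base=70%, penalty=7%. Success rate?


raw_rate = 70 - 7 * (5 - 1)
= 70 - 7 * 4
= 70 - 28
= 42
Apply floor: max(42, 5) = 42%

42%


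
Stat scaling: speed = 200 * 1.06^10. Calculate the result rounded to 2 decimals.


value = base * growth^level
= 200 * 1.06^10
= 200 * 1.790848
= 358.17

358.17 speed


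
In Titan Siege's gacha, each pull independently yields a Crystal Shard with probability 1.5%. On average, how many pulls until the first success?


Expected pulls for a geometric distribution = 1/p = 100 / rate%
= 100 / 1.5
= 66.67

66.67 pulls


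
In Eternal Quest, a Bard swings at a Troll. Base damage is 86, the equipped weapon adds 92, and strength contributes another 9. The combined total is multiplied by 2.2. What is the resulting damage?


Sum base + weapon + str = 86 + 92 + 9 = 187
Multiply by 2.2:
187 * 2.2 = 411.4

411.4 damage


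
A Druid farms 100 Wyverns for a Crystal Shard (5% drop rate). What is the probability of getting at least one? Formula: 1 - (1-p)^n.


P(at least one) = 1 - P(none) = 1 - (1-p)^n
p = 5/100 = 0.05
1 - p = 0.95
(1 - p)^100 = 0.95^100 = 0.005921
P(at least one) = 1 - 0.005921 = 0.9941

0.9941


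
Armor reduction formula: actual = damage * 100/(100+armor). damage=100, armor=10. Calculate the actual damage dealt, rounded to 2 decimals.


actual = 100 * 100 / (100 + 10)
= 100 * 100 / 110
= 10000 / 110
= 90.91

90.91 damage


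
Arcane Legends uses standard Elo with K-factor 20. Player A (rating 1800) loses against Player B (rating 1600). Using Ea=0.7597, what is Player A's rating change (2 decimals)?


Elo update: delta = K * (S - Ea), where S = 0 (loses)
S - Ea = 0 - 0.7597 = -0.7597
Rating change = 20 * -0.7597
= -15.19

-15.19 rating points


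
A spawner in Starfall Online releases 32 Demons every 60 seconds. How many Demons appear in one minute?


Spawns per minute = count * (60 / interval)
= 32 * (60 / 60)
= 32 * 1.0
= 32.0

32.0 per minute


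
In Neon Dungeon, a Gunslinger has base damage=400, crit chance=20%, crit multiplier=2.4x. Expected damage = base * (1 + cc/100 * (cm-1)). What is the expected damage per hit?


E[dmg] = base * (1 + crit_chance * (crit_mult - 1))
cc as decimal = 20/100 = 0.2
cm - 1 = 2.4 - 1 = 1.4
Bonus factor = 0.2 * 1.4 = 0.28
Total multiplier = 1 + 0.28 = 1.28
Expected damage = 400 * 1.28 = 512.00

512.00 damage


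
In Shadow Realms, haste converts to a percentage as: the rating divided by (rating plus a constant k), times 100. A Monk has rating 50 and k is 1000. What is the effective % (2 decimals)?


effective% = rating / (rating + k) * 100
= 50 / (50 + 1000) * 100
= 50 / 1050 * 100
= 0.047619 * 100
= 4.76%

4.76%


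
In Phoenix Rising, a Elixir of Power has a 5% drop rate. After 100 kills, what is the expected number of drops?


Expected drops = kills * (drop_rate / 100)
= 100 * (5 / 100)
= 100 * 0.05
= 5.0

5.0 drops


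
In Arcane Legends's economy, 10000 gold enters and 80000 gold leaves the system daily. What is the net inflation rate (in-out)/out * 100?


Net gold = 10000 - 80000 = -70000
Inflation rate = net / sunk * 100 = -70000 / 80000 * 100
= -0.875 * 100
= -87.50%

-87.50%


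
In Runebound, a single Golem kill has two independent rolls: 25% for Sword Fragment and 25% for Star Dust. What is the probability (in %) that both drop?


For independent events, P(both) = P(A) * P(B)
= 25% * 25%
= 625 / 100 %
= 6.25%

6.25%


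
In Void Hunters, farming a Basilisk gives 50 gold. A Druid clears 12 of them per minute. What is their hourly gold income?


Gold per minute = 50 * 12 = 600
Gold per hour = 600 * 60 = 36000

36000 gold/hour


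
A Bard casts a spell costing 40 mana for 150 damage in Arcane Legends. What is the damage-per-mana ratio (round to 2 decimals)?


Efficiency = damage / mana
= 150 / 40
= 3.75

3.75 dmg/mana


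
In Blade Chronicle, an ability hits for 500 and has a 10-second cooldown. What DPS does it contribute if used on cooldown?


DPS = damage / cooldown
= 500 / 10
= 50.00

50.00 DPS


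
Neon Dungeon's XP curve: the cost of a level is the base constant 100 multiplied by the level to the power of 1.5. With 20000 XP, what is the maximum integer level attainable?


XP = 100 * level^1.5, so level = (XP / 100)^(1/1.5)
= (20000 / 100)^(1/1.5)
= 200.0^0.6667
= 34.1995
Floor: level = 34

level 34


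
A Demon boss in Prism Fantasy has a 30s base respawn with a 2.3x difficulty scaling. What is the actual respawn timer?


Respawn time = base * multiplier
= 30 * 2.3
= 69.0 seconds

69.0 seconds


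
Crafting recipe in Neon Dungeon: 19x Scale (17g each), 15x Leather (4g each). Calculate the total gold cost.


Cost breakdown:
  Scale: 19 * 17 = 323
  Leather: 15 * 4 = 60
Total = 323 + 60 = 383

383 gold


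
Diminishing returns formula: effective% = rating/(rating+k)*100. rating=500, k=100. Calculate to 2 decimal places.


effective% = rating / (rating + k) * 100
= 500 / (500 + 100) * 100
= 500 / 600 * 100
= 0.833333 * 100
= 83.33%

83.33%


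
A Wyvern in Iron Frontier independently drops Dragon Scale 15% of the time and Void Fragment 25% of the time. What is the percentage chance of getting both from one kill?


For independent events, P(both) = P(A) * P(B)
= 15% * 25%
= 375 / 100 %
= 3.75%

3.75%


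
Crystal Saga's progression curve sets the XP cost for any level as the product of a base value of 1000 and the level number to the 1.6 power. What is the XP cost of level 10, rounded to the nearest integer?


XP = 1000 * level^1.6
Substitute level = 10:
XP = 1000 * 10^1.6
= 1000 * 39.8107
= 39811

39811 XP


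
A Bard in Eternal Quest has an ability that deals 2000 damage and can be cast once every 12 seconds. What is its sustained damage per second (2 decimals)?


DPS = damage / cooldown
= 2000 / 12
= 166.67

166.67 DPS


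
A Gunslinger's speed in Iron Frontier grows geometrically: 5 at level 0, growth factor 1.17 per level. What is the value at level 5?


value = base * growth^level
= 5 * 1.17^5
= 5 * 2.192448
= 10.96

10.96 speed


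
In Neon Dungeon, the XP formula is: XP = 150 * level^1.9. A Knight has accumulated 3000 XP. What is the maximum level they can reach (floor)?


XP = 150 * level^1.9, so level = (XP / 150)^(1/1.9)
= (3000 / 150)^(1/1.9)
= 20.0^0.5263
= 4.839
Floor: level = 4

level 4


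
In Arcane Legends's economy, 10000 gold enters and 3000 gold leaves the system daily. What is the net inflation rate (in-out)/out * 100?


Net gold = 10000 - 3000 = 7000
Inflation rate = net / sunk * 100 = 7000 / 3000 * 100
= 2.333333 * 100
= 233.33%

233.33%


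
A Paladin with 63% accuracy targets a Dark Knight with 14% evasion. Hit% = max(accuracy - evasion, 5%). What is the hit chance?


accuracy - evasion = 63 - 14 = 49
Apply floor: max(49, 5) = 49
Hit chance = 49%

49%


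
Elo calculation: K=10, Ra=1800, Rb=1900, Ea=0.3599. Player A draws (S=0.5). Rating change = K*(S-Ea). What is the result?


Elo update: delta = K * (S - Ea), where S = 0.5 (draws)
S - Ea = 0.5 - 0.3599 = 0.1401
Rating change = 10 * 0.1401
= 1.40

1.40 rating points


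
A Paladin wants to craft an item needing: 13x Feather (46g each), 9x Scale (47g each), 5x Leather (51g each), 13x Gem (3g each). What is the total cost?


Cost breakdown:
  Feather: 13 * 46 = 598
  Scale: 9 * 47 = 423
  Leather: 5 * 51 = 255
  Gem: 13 * 3 = 39
Total = 598 + 423 + 255 + 39 = 1315

1315 gold


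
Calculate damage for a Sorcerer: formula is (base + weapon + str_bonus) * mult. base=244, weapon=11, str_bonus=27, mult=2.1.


Sum base + weapon + str = 244 + 11 + 27 = 282
Multiply by 2.1:
282 * 2.1 = 592.2

592.2 damage


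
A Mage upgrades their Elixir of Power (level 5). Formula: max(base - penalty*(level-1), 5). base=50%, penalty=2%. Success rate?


raw_rate = 50 - 2 * (5 - 1)
= 50 - 2 * 4
= 50 - 8
= 42
Apply floor: max(42, 5) = 42%

42%


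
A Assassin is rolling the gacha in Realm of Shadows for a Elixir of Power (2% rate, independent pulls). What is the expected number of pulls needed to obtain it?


Expected pulls for a geometric distribution = 1/p = 100 / rate%
= 100 / 2
= 50.0

50.0 pulls


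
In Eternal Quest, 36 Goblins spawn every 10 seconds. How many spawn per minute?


Spawns per minute = count * (60 / interval)
= 36 * (60 / 10)
= 36 * 6.0
= 216.0

216.0 per minute


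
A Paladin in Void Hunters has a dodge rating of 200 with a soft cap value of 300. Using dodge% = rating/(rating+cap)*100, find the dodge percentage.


dodge% = 200 / (200 + 300) * 100
= 200 / 500 * 100
= 0.4 * 100
= 40.00%

40.00%


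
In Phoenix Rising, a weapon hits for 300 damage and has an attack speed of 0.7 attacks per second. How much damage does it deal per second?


DPS = damage * attack_speed
= 300 * 0.7
= 210.0

210.0 DPS


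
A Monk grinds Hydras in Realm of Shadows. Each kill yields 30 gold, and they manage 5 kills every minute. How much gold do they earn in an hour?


Gold per minute = 30 * 5 = 150
Gold per hour = 150 * 60 = 9000

9000 gold/hour


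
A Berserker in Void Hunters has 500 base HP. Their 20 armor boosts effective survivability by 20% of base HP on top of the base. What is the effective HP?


EHP = 500 * (1 + 20/100)
= 500 * (1 + 0.2)
= 500 * 1.2
= 600.0

600.0 EHP


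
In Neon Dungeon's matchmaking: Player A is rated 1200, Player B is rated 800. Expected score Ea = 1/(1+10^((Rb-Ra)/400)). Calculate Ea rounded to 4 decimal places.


Elo expected score: Ea = 1/(1 + 10^((Rb-Ra)/400))
Rb - Ra = 800 - 1200 = -400
(Rb-Ra)/400 = -400/400 = -1.0
10^-1.0 = 0.1
Ea = 1/(1 + 0.1) = 1/1.1 = 0.9091

0.9091


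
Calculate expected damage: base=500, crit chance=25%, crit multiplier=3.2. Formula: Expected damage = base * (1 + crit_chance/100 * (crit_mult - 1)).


E[dmg] = base * (1 + crit_chance * (crit_mult - 1))
cc as decimal = 25/100 = 0.25
cm - 1 = 3.2 - 1 = 2.2
Bonus factor = 0.25 * 2.2 = 0.55
Total multiplier = 1 + 0.55 = 1.55
Expected damage = 500 * 1.55 = 775.00

775.00 damage


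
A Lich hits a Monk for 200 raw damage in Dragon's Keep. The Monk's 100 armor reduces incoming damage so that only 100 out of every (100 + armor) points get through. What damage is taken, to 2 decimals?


actual = 200 * 100 / (100 + 100)
= 200 * 100 / 200
= 20000 / 200
= 100.00

100.00 damage


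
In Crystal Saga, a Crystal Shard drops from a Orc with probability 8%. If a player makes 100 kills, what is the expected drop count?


Expected drops = kills * (drop_rate / 100)
= 100 * (8 / 100)
= 100 * 0.08
= 8.0

8.0 drops


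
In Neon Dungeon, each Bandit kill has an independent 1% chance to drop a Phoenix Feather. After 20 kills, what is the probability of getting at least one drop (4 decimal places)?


P(at least one) = 1 - P(none) = 1 - (1-p)^n
p = 1/100 = 0.01
1 - p = 0.99
(1 - p)^20 = 0.99^20 = 0.817907
P(at least one) = 1 - 0.817907 = 0.1821

0.1821


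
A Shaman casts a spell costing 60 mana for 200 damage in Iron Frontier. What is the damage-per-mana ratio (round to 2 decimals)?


Efficiency = damage / mana
= 200 / 60
= 3.33

3.33 dmg/mana


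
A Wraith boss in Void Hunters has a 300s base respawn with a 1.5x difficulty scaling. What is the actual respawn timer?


Respawn time = base * multiplier
= 300 * 1.5
= 450.0 seconds

450.0 seconds


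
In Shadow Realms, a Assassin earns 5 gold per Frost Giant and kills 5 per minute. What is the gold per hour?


Gold per minute = 5 * 5 = 25
Gold per hour = 25 * 60 = 1500

1500 gold/hour


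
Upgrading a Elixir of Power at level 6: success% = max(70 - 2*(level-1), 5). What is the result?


raw_rate = 70 - 2 * (6 - 1)
= 70 - 2 * 5
= 70 - 10
= 60
Apply floor: max(60, 5) = 60%

60%


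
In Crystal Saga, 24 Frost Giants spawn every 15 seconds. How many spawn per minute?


Spawns per minute = count * (60 / interval)
= 24 * (60 / 15)
= 24 * 4.0
= 96.0

96.0 per minute


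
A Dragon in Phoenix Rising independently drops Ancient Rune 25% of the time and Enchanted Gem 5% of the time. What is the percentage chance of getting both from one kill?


For independent events, P(both) = P(A) * P(B)
= 25% * 5%
= 125 / 100 %
= 1.25%

1.25%


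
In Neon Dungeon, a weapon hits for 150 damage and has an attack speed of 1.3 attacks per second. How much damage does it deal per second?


DPS = damage * attack_speed
= 150 * 1.3
= 195.0

195.0 DPS


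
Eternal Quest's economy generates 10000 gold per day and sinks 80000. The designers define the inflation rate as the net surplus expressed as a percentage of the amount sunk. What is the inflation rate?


Net gold = 10000 - 80000 = -70000
Inflation rate = net / sunk * 100 = -70000 / 80000 * 100
= -0.875 * 100
= -87.50%

-87.50%


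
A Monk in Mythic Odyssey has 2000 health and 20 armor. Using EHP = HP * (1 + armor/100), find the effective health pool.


EHP = 2000 * (1 + 20/100)
= 2000 * (1 + 0.2)
= 2000 * 1.2
= 2400.0

2400.0 EHP


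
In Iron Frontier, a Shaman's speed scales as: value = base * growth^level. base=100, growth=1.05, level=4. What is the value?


value = base * growth^level
= 100 * 1.05^4
= 100 * 1.215506
= 121.55

121.55 speed


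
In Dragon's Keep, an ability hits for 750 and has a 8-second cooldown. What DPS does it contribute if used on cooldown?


DPS = damage / cooldown
= 750 / 8
= 93.75

93.75 DPS


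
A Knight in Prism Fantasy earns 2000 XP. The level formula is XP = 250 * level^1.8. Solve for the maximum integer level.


XP = 250 * level^1.8, so level = (XP / 250)^(1/1.8)
= (2000 / 250)^(1/1.8)
= 8.0^0.5556
= 3.1748
Floor: level = 3

level 3


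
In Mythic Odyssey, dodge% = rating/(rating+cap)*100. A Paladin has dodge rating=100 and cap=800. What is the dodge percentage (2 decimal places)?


dodge% = 100 / (100 + 800) * 100
= 100 / 900 * 100
= 0.111111 * 100
= 11.11%

11.11%


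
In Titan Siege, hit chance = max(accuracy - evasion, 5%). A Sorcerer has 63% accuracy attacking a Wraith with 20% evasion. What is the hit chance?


accuracy - evasion = 63 - 20 = 43
Apply floor: max(43, 5) = 43
Hit chance = 43%

43%


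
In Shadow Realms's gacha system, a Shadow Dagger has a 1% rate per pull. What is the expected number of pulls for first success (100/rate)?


Expected pulls for a geometric distribution = 1/p = 100 / rate%
= 100 / 1
= 100.0

100.0 pulls


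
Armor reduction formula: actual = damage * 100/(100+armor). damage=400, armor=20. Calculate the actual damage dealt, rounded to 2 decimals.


actual = 400 * 100 / (100 + 20)
= 400 * 100 / 120
= 40000 / 120
= 333.33

333.33 damage


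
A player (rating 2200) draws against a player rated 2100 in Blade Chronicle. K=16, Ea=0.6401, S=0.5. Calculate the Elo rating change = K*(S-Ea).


Elo update: delta = K * (S - Ea), where S = 0.5 (draws)
S - Ea = 0.5 - 0.6401 = -0.1401
Rating change = 16 * -0.1401
= -2.24

-2.24 rating points


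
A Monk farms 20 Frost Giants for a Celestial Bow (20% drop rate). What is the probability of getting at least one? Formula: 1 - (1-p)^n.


P(at least one) = 1 - P(none) = 1 - (1-p)^n
p = 20/100 = 0.2
1 - p = 0.8
(1 - p)^20 = 0.8^20 = 0.011529
P(at least one) = 1 - 0.011529 = 0.9885

0.9885


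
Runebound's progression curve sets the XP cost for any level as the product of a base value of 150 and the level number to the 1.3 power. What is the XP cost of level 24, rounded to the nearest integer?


XP = 150 * level^1.3
Substitute level = 24:
XP = 150 * 24^1.3
= 150 * 62.2694
= 9340

9340 XP


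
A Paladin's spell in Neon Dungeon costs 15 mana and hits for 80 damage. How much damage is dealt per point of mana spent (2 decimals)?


Efficiency = damage / mana
= 80 / 15
= 5.33

5.33 dmg/mana


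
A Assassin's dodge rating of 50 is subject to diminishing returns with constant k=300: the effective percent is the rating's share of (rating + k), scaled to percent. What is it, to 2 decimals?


effective% = rating / (rating + k) * 100
= 50 / (50 + 300) * 100
= 50 / 350 * 100
= 0.142857 * 100
= 14.29%

14.29%


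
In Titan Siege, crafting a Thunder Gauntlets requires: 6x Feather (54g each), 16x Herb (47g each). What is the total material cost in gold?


Cost breakdown:
  Feather: 6 * 54 = 324
  Herb: 16 * 47 = 752
Total = 324 + 752 = 1076

1076 gold


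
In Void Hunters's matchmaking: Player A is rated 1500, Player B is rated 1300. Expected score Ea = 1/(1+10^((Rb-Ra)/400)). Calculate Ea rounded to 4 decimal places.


Elo expected score: Ea = 1/(1 + 10^((Rb-Ra)/400))
Rb - Ra = 1300 - 1500 = -200
(Rb-Ra)/400 = -200/400 = -0.5
10^-0.5 = 0.316228
Ea = 1/(1 + 0.316228) = 1/1.316228 = 0.7597

0.7597


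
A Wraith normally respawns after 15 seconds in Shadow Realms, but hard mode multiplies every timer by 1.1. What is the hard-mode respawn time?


Respawn time = base * multiplier
= 15 * 1.1
= 16.5 seconds

16.5 seconds


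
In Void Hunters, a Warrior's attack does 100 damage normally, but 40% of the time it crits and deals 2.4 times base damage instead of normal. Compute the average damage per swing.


E[dmg] = base * (1 + crit_chance * (crit_mult - 1))
cc as decimal = 40/100 = 0.4
cm - 1 = 2.4 - 1 = 1.4
Bonus factor = 0.4 * 1.4 = 0.56
Total multiplier = 1 + 0.56 = 1.56
Expected damage = 100 * 1.56 = 156.00

156.00 damage


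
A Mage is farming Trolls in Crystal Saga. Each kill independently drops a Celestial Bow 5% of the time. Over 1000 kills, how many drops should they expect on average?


Expected drops = kills * (drop_rate / 100)
= 1000 * (5 / 100)
= 1000 * 0.05
= 50.0

50.0 drops


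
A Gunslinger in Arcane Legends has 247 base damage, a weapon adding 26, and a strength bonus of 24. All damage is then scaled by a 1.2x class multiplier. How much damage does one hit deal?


Sum base + weapon + str = 247 + 26 + 24 = 297
Multiply by 1.2:
297 * 1.2 = 356.4

356.4 damage


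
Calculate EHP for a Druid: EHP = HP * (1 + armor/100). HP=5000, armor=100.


EHP = 5000 * (1 + 100/100)
= 5000 * (1 + 1.0)
= 5000 * 2.0
= 10000.0

10000.0 EHP


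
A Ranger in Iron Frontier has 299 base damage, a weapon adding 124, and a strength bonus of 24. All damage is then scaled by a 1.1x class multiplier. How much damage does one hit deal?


Sum base + weapon + str = 299 + 124 + 24 = 447
Multiply by 1.1:
447 * 1.1 = 491.7

491.7 damage


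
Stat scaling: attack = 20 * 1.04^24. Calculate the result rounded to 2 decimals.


value = base * growth^level
= 20 * 1.04^24
= 20 * 2.563304
= 51.27

51.27 attack


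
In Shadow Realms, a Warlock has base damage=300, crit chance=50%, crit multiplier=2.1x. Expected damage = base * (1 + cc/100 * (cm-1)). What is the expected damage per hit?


E[dmg] = base * (1 + crit_chance * (crit_mult - 1))
cc as decimal = 50/100 = 0.5
cm - 1 = 2.1 - 1 = 1.1
Bonus factor = 0.5 * 1.1 = 0.55
Total multiplier = 1 + 0.55 = 1.55
Expected damage = 300 * 1.55 = 465.00

465.00 damage


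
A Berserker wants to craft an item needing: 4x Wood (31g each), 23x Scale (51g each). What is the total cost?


Cost breakdown:
  Wood: 4 * 31 = 124
  Scale: 23 * 51 = 1173
Total = 124 + 1173 = 1297

1297 gold


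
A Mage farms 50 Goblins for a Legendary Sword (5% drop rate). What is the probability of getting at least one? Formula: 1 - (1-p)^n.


P(at least one) = 1 - P(none) = 1 - (1-p)^n
p = 5/100 = 0.05
1 - p = 0.95
(1 - p)^50 = 0.95^50 = 0.076945
P(at least one) = 1 - 0.076945 = 0.9231

0.9231


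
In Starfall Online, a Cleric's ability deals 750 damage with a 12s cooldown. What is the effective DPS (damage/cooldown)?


DPS = damage / cooldown
= 750 / 12
= 62.50

62.50 DPS


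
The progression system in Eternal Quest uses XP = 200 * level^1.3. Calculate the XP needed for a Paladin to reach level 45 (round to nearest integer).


XP = 200 * level^1.3
Substitute level = 45:
XP = 200 * 45^1.3
= 200 * 140.9861
= 28197

28197 XP


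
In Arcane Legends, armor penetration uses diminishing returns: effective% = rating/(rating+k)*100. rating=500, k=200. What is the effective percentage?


effective% = rating / (rating + k) * 100
= 500 / (500 + 200) * 100
= 500 / 700 * 100
= 0.714286 * 100
= 71.43%

71.43%


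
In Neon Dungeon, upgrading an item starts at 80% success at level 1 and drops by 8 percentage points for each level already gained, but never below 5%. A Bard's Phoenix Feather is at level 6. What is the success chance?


raw_rate = 80 - 8 * (6 - 1)
= 80 - 8 * 5
= 80 - 40
= 40
Apply floor: max(40, 5) = 40%

40%


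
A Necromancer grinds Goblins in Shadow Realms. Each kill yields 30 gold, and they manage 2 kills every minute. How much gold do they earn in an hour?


Gold per minute = 30 * 2 = 60
Gold per hour = 60 * 60 = 3600

3600 gold/hour


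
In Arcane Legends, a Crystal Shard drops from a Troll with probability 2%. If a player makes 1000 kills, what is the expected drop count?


Expected drops = kills * (drop_rate / 100)
= 1000 * (2 / 100)
= 1000 * 0.02
= 20.0

20.0 drops


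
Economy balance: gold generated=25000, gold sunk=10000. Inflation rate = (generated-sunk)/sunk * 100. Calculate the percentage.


Net gold = 25000 - 10000 = 15000
Inflation rate = net / sunk * 100 = 15000 / 10000 * 100
= 1.5 * 100
= 150.00%

150.00%


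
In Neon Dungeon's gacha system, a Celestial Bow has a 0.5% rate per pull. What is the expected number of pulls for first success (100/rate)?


Expected pulls for a geometric distribution = 1/p = 100 / rate%
= 100 / 0.5
= 200.0

200.0 pulls


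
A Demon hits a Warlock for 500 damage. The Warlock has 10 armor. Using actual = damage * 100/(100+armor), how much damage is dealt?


actual = 500 * 100 / (100 + 10)
= 500 * 100 / 110
= 50000 / 110
= 454.55

454.55 damage


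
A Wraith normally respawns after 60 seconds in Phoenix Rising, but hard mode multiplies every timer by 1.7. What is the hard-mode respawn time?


Respawn time = base * multiplier
= 60 * 1.7
= 102.0 seconds

102.0 seconds


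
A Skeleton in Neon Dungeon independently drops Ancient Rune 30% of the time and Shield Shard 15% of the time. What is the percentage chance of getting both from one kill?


For independent events, P(both) = P(A) * P(B)
= 30% * 15%
= 450 / 100 %
= 4.5%

4.5%


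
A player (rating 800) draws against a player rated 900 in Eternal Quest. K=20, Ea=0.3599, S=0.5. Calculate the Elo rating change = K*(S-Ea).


Elo update: delta = K * (S - Ea), where S = 0.5 (draws)
S - Ea = 0.5 - 0.3599 = 0.1401
Rating change = 20 * 0.1401
= 2.80

2.80 rating points


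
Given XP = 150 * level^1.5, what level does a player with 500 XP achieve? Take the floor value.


XP = 150 * level^1.5, so level = (XP / 150)^(1/1.5)
= (500 / 150)^(1/1.5)
= 3.3333^0.6667
= 2.2314
Floor: level = 2

level 2


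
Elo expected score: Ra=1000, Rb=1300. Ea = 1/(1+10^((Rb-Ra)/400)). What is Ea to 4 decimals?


Elo expected score: Ea = 1/(1 + 10^((Rb-Ra)/400))
Rb - Ra = 1300 - 1000 = 300
(Rb-Ra)/400 = 300/400 = 0.75
10^0.75 = 5.623413
Ea = 1/(1 + 5.623413) = 1/6.623413 = 0.1510

0.1510


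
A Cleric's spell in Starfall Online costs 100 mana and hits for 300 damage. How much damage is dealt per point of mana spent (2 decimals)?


Efficiency = damage / mana
= 300 / 100
= 3.00

3.00 dmg/mana


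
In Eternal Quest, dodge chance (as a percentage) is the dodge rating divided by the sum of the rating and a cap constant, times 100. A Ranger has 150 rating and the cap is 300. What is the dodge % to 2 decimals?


dodge% = 150 / (150 + 300) * 100
= 150 / 450 * 100
= 0.333333 * 100
= 33.33%

33.33%


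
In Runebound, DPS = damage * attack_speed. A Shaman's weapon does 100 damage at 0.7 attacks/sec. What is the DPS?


DPS = damage * attack_speed
= 100 * 0.7
= 70.0

70.0 DPS


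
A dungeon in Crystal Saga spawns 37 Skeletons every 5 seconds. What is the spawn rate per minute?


Spawns per minute = count * (60 / interval)
= 37 * (60 / 5)
= 37 * 12.0
= 444.0

444.0 per minute


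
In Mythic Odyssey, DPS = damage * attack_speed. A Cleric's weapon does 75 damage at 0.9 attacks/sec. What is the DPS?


DPS = damage * attack_speed
= 75 * 0.9
= 67.5

67.5 DPS


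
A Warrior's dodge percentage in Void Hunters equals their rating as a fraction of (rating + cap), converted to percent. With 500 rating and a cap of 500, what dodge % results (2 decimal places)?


dodge% = 500 / (500 + 500) * 100
= 500 / 1000 * 100
= 0.5 * 100
= 50.00%

50.00%


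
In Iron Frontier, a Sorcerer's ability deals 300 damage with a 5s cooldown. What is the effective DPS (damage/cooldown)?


DPS = damage / cooldown
= 300 / 5
= 60.00

60.00 DPS


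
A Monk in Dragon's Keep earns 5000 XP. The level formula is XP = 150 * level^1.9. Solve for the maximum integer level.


XP = 150 * level^1.9, so level = (XP / 150)^(1/1.9)
= (5000 / 150)^(1/1.9)
= 33.3333^0.5263
= 6.3316
Floor: level = 6

level 6


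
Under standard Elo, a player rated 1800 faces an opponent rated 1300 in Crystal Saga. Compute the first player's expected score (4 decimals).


Elo expected score: Ea = 1/(1 + 10^((Rb-Ra)/400))
Rb - Ra = 1300 - 1800 = -500
(Rb-Ra)/400 = -500/400 = -1.25
10^-1.25 = 0.056234
Ea = 1/(1 + 0.056234) = 1/1.056234 = 0.9468

0.9468


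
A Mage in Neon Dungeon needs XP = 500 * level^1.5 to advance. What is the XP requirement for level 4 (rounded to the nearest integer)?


XP = 500 * level^1.5
Substitute level = 4:
XP = 500 * 4^1.5
= 500 * 8.0
= 4000

4000 XP


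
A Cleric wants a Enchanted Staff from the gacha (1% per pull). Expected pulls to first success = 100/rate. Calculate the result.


Expected pulls for a geometric distribution = 1/p = 100 / rate%
= 100 / 1
= 100.0

100.0 pulls


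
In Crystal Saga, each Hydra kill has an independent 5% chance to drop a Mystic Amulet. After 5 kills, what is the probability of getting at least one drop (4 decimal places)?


P(at least one) = 1 - P(none) = 1 - (1-p)^n
p = 5/100 = 0.05
1 - p = 0.95
(1 - p)^5 = 0.95^5 = 0.773781
P(at least one) = 1 - 0.773781 = 0.2262

0.2262


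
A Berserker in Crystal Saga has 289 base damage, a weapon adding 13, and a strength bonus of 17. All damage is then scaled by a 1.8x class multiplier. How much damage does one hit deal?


Sum base + weapon + str = 289 + 13 + 17 = 319
Multiply by 1.8:
319 * 1.8 = 574.2

574.2 damage


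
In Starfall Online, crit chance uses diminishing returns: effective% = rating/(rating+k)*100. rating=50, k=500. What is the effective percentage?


effective% = rating / (rating + k) * 100
= 50 / (50 + 500) * 100
= 50 / 550 * 100
= 0.090909 * 100
= 9.09%

9.09%


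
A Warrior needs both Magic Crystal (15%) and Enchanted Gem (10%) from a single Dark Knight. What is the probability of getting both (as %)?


For independent events, P(both) = P(A) * P(B)
= 15% * 10%
= 150 / 100 %
= 1.5%

1.5%
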